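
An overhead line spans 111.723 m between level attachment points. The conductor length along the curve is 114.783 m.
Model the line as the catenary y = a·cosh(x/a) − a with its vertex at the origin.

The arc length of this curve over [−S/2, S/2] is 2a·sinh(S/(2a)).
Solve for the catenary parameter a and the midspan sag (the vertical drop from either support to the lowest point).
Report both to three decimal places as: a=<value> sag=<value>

seed: a₀ = √(S³/(24(L−S))) = √(111.723³/(24·3.060)) = 137.799471
iter 1: u=0.405383  f(a)=+2.524e-02  f'(a)=-4.515e-02  a ← 137.799471 − (+2.524e-02/-4.515e-02) = 138.358581
iter 2: u=0.403744  f(a)=+1.545e-04  f'(a)=-4.460e-02  a ← 138.358581 − (+1.545e-04/-4.460e-02) = 138.362044
iter 3: u=0.403734  f(a)=+5.862e-09  f'(a)=-4.459e-02  a ← 138.362044 − (+5.862e-09/-4.459e-02) = 138.362044
iter 4: u=0.403734  f(a)=+0.000e+00  f'(a)=-4.459e-02  a ← 138.362044 − (+0.000e+00/-4.459e-02) = 138.362044
converged: |Δa| < 1e-12 after 4 iterations
sag = a·(cosh(S/(2a)) − 1) = 138.362044·(cosh(0.403734) − 1) = 11.430611
T_max/T_min = cosh(S/(2a)) = 1.082614

a=138.362 sag=11.431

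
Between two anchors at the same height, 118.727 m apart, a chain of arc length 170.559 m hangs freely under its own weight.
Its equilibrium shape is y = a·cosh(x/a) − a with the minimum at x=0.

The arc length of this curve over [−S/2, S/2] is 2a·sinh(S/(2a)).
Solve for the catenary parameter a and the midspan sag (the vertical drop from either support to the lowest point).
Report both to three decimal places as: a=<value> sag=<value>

seed: a₀ = √(S³/(24(L−S))) = √(118.727³/(24·51.832)) = 36.679182
iter 1: u=1.618452  f(a)=+7.228e+00  f'(a)=-3.639e+00  a ← 36.679182 − (+7.228e+00/-3.639e+00) = 38.665180
iter 2: u=1.535322  f(a)=+6.285e-01  f'(a)=-3.031e+00  a ← 38.665180 − (+6.285e-01/-3.031e+00) = 38.872512
iter 3: u=1.527133  f(a)=+5.753e-03  f'(a)=-2.976e+00  a ← 38.872512 − (+5.753e-03/-2.976e+00) = 38.874445
iter 4: u=1.527057  f(a)=+4.918e-07  f'(a)=-2.976e+00  a ← 38.874445 − (+4.918e-07/-2.976e+00) = 38.874446
iter 5: u=1.527057  f(a)=+0.000e+00  f'(a)=-2.976e+00  a ← 38.874446 − (+0.000e+00/-2.976e+00) = 38.874446
converged: |Δa| < 1e-12 after 5 iterations
sag = a·(cosh(S/(2a)) − 1) = 38.874446·(cosh(1.527057) − 1) = 54.847567
T_max/T_min = cosh(S/(2a)) = 2.410890

a=38.874 sag=54.848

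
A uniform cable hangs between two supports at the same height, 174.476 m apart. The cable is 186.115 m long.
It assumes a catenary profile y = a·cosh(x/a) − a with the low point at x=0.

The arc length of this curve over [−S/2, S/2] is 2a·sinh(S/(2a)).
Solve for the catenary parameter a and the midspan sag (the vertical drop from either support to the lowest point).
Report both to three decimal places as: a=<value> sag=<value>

a=139.251 sag=28.232

seed: a₀ = √(S³/(24(L−S))) = √(174.476³/(24·11.639)) = 137.892323
iter 1: u=0.632653  f(a)=+2.352e-01  f'(a)=-1.757e-01  a ← 137.892323 − (+2.352e-01/-1.757e-01) = 139.230979
iter 2: u=0.626570  f(a)=+3.468e-03  f'(a)=-1.705e-01  a ← 139.230979 − (+3.468e-03/-1.705e-01) = 139.251319
iter 3: u=0.626479  f(a)=+7.795e-07  f'(a)=-1.704e-01  a ← 139.251319 − (+7.795e-07/-1.704e-01) = 139.251323
iter 4: u=0.626479  f(a)=+2.842e-14  f'(a)=-1.704e-01  a ← 139.251323 − (+2.842e-14/-1.704e-01) = 139.251323
converged: |Δa| < 1e-12 after 4 iterations
sag = a·(cosh(S/(2a)) − 1) = 139.251323·(cosh(0.626479) − 1) = 28.231898
T_max/T_min = cosh(S/(2a)) = 1.202741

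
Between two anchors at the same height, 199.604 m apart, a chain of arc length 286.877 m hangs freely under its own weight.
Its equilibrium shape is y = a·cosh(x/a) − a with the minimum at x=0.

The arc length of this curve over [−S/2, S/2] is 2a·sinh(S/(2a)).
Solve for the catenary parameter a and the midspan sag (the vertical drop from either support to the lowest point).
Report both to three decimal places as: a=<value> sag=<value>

seed: a₀ = √(S³/(24(L−S))) = √(199.604³/(24·87.273)) = 61.618098
iter 1: u=1.619686  f(a)=+1.219e+01  f'(a)=-3.649e+00  a ← 61.618098 − (+1.219e+01/-3.649e+00) = 64.958582
iter 2: u=1.536394  f(a)=+1.061e+00  f'(a)=-3.039e+00  a ← 64.958582 − (+1.061e+00/-3.039e+00) = 65.307874
iter 3: u=1.528177  f(a)=+9.744e-03  f'(a)=-2.983e+00  a ← 65.307874 − (+9.744e-03/-2.983e+00) = 65.311140
iter 4: u=1.528101  f(a)=+8.379e-07  f'(a)=-2.983e+00  a ← 65.311140 − (+8.379e-07/-2.983e+00) = 65.311141
iter 5: u=1.528101  f(a)=+5.684e-14  f'(a)=-2.983e+00  a ← 65.311141 − (+5.684e-14/-2.983e+00) = 65.311141
converged: |Δa| < 1e-12 after 5 iterations
sag = a·(cosh(S/(2a)) − 1) = 65.311141·(cosh(1.528101) − 1) = 92.296437
T_max/T_min = cosh(S/(2a)) = 2.413181

a=65.311 sag=92.296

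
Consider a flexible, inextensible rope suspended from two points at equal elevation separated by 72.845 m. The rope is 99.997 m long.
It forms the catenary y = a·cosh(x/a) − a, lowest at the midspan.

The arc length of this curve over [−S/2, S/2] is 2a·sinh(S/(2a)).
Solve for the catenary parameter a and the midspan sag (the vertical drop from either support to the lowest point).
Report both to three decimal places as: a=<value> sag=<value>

a=25.615 sag=30.563

seed: a₀ = √(S³/(24(L−S))) = √(72.845³/(24·27.152)) = 24.355278
iter 1: u=1.495466  f(a)=+3.203e+00  f'(a)=-2.770e+00  a ← 24.355278 − (+3.203e+00/-2.770e+00) = 25.511653
iter 2: u=1.427681  f(a)=+2.422e-01  f'(a)=-2.365e+00  a ← 25.511653 − (+2.422e-01/-2.365e+00) = 25.614067
iter 3: u=1.421973  f(a)=+1.636e-03  f'(a)=-2.333e+00  a ← 25.614067 − (+1.636e-03/-2.333e+00) = 25.614768
iter 4: u=1.421934  f(a)=+7.576e-08  f'(a)=-2.333e+00  a ← 25.614768 − (+7.576e-08/-2.333e+00) = 25.614768
iter 5: u=1.421934  f(a)=+0.000e+00  f'(a)=-2.333e+00  a ← 25.614768 − (+0.000e+00/-2.333e+00) = 25.614768
converged: |Δa| < 1e-12 after 5 iterations
sag = a·(cosh(S/(2a)) − 1) = 25.614768·(cosh(1.421934) − 1) = 30.563220
T_max/T_min = cosh(S/(2a)) = 2.193187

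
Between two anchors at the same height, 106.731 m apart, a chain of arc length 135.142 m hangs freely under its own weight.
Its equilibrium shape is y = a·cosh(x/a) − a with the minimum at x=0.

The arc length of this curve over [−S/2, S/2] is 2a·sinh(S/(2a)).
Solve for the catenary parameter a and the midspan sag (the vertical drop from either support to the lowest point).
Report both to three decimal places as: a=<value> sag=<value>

a=43.819 sag=36.716

seed: a₀ = √(S³/(24(L−S))) = √(106.731³/(24·28.411)) = 42.226685
iter 1: u=1.263786  f(a)=+2.357e+00  f'(a)=-1.573e+00  a ← 42.226685 − (+2.357e+00/-1.573e+00) = 43.724952
iter 2: u=1.220482  f(a)=+1.313e-01  f'(a)=-1.402e+00  a ← 43.724952 − (+1.313e-01/-1.402e+00) = 43.818547
iter 3: u=1.217875  f(a)=+4.602e-04  f'(a)=-1.393e+00  a ← 43.818547 − (+4.602e-04/-1.393e+00) = 43.818877
iter 4: u=1.217866  f(a)=+5.699e-09  f'(a)=-1.393e+00  a ← 43.818877 − (+5.699e-09/-1.393e+00) = 43.818877
iter 5: u=1.217866  f(a)=+0.000e+00  f'(a)=-1.393e+00  a ← 43.818877 − (+0.000e+00/-1.393e+00) = 43.818877
converged: |Δa| < 1e-12 after 5 iterations
sag = a·(cosh(S/(2a)) − 1) = 43.818877·(cosh(1.217866) − 1) = 36.716420
T_max/T_min = cosh(S/(2a)) = 1.837913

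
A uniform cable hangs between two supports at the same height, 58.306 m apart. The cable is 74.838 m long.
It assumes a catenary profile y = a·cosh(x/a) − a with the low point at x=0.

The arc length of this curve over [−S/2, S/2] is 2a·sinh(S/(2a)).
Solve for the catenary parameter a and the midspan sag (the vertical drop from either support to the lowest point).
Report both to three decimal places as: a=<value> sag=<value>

seed: a₀ = √(S³/(24(L−S))) = √(58.306³/(24·16.532)) = 22.351236
iter 1: u=1.304313  f(a)=+1.465e+00  f'(a)=-1.747e+00  a ← 22.351236 − (+1.465e+00/-1.747e+00) = 23.189695
iter 2: u=1.257153  f(a)=+8.644e-02  f'(a)=-1.546e+00  a ← 23.189695 − (+8.644e-02/-1.546e+00) = 23.245607
iter 3: u=1.254129  f(a)=+3.429e-04  f'(a)=-1.534e+00  a ← 23.245607 − (+3.429e-04/-1.534e+00) = 23.245831
iter 4: u=1.254117  f(a)=+5.445e-09  f'(a)=-1.534e+00  a ← 23.245831 − (+5.445e-09/-1.534e+00) = 23.245831
iter 5: u=1.254117  f(a)=-1.421e-14  f'(a)=-1.534e+00  a ← 23.245831 − (-1.421e-14/-1.534e+00) = 23.245831
converged: |Δa| < 1e-12 after 5 iterations
sag = a·(cosh(S/(2a)) − 1) = 23.245831·(cosh(1.254117) − 1) = 20.805846
T_max/T_min = cosh(S/(2a)) = 1.895036

a=23.246 sag=20.806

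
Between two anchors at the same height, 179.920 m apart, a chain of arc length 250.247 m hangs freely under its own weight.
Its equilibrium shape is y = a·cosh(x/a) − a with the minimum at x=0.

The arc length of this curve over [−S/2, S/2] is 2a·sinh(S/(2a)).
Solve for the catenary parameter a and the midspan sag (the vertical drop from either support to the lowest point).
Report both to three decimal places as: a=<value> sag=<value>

a=61.917 sag=77.688

seed: a₀ = √(S³/(24(L−S))) = √(179.920³/(24·70.327)) = 58.742510
iter 1: u=1.531429  f(a)=+8.723e+00  f'(a)=-3.005e+00  a ← 58.742510 − (+8.723e+00/-3.005e+00) = 61.645114
iter 2: u=1.459321  f(a)=+6.882e-01  f'(a)=-2.548e+00  a ← 61.645114 − (+6.882e-01/-2.548e+00) = 61.915205
iter 3: u=1.452955  f(a)=+5.095e-03  f'(a)=-2.510e+00  a ← 61.915205 − (+5.095e-03/-2.510e+00) = 61.917235
iter 4: u=1.452907  f(a)=+2.838e-07  f'(a)=-2.510e+00  a ← 61.917235 − (+2.838e-07/-2.510e+00) = 61.917235
iter 5: u=1.452907  f(a)=+0.000e+00  f'(a)=-2.510e+00  a ← 61.917235 − (+0.000e+00/-2.510e+00) = 61.917235
converged: |Δa| < 1e-12 after 5 iterations
sag = a·(cosh(S/(2a)) − 1) = 61.917235·(cosh(1.452907) − 1) = 77.688045
T_max/T_min = cosh(S/(2a)) = 2.254708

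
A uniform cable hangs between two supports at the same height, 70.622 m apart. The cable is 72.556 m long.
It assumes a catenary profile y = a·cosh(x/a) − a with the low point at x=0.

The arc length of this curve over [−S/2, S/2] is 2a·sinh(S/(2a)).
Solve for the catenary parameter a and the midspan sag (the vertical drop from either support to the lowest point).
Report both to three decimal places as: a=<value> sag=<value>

a=87.467 sag=7.225

seed: a₀ = √(S³/(24(L−S))) = √(70.622³/(24·1.934)) = 87.111635
iter 1: u=0.405353  f(a)=+1.595e-02  f'(a)=-4.514e-02  a ← 87.111635 − (+1.595e-02/-4.514e-02) = 87.465033
iter 2: u=0.403716  f(a)=+9.759e-05  f'(a)=-4.459e-02  a ← 87.465033 − (+9.759e-05/-4.459e-02) = 87.467221
iter 3: u=0.403706  f(a)=+3.703e-09  f'(a)=-4.458e-02  a ← 87.467221 − (+3.703e-09/-4.458e-02) = 87.467222
iter 4: u=0.403706  f(a)=+1.421e-14  f'(a)=-4.458e-02  a ← 87.467222 − (+1.421e-14/-4.458e-02) = 87.467222
converged: |Δa| < 1e-12 after 4 iterations
sag = a·(cosh(S/(2a)) − 1) = 87.467222·(cosh(0.403706) − 1) = 7.224954
T_max/T_min = cosh(S/(2a)) = 1.082602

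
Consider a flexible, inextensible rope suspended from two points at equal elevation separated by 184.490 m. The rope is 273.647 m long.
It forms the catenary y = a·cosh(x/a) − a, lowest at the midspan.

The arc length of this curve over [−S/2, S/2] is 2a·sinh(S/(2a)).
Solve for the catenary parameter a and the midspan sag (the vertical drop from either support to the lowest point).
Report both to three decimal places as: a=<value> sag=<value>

a=57.731 sag=90.773

seed: a₀ = √(S³/(24(L−S))) = √(184.490³/(24·89.157)) = 54.172129
iter 1: u=1.702813  f(a)=+1.386e+01  f'(a)=-4.350e+00  a ← 54.172129 − (+1.386e+01/-4.350e+00) = 57.356944
iter 2: u=1.608262  f(a)=+1.316e+00  f'(a)=-3.560e+00  a ← 57.356944 − (+1.316e+00/-3.560e+00) = 57.726560
iter 3: u=1.597965  f(a)=+1.462e-02  f'(a)=-3.481e+00  a ← 57.726560 − (+1.462e-02/-3.481e+00) = 57.730758
iter 4: u=1.597848  f(a)=+1.848e-06  f'(a)=-3.480e+00  a ← 57.730758 − (+1.848e-06/-3.480e+00) = 57.730759
iter 5: u=1.597848  f(a)=+0.000e+00  f'(a)=-3.480e+00  a ← 57.730759 − (+0.000e+00/-3.480e+00) = 57.730759
converged: |Δa| < 1e-12 after 5 iterations
sag = a·(cosh(S/(2a)) − 1) = 57.730759·(cosh(1.597848) − 1) = 90.773486
T_max/T_min = cosh(S/(2a)) = 2.572359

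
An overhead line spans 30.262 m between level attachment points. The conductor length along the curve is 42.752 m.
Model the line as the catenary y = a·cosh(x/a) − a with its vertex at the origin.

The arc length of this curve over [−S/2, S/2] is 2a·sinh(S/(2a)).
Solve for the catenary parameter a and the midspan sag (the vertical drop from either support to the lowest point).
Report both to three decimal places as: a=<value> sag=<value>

a=10.162 sag=13.507

seed: a₀ = √(S³/(24(L−S))) = √(30.262³/(24·12.490)) = 9.615228
iter 1: u=1.573650  f(a)=+1.641e+00  f'(a)=-3.301e+00  a ← 9.615228 − (+1.641e+00/-3.301e+00) = 10.112331
iter 2: u=1.496292  f(a)=+1.358e-01  f'(a)=-2.775e+00  a ← 10.112331 − (+1.358e-01/-2.775e+00) = 10.161281
iter 3: u=1.489084  f(a)=+1.117e-03  f'(a)=-2.730e+00  a ← 10.161281 − (+1.117e-03/-2.730e+00) = 10.161690
iter 4: u=1.489024  f(a)=+7.681e-08  f'(a)=-2.729e+00  a ← 10.161690 − (+7.681e-08/-2.729e+00) = 10.161690
iter 5: u=1.489024  f(a)=+0.000e+00  f'(a)=-2.729e+00  a ← 10.161690 − (+0.000e+00/-2.729e+00) = 10.161690
converged: |Δa| < 1e-12 after 5 iterations
sag = a·(cosh(S/(2a)) − 1) = 10.161690·(cosh(1.489024) − 1) = 13.506713
T_max/T_min = cosh(S/(2a)) = 2.329180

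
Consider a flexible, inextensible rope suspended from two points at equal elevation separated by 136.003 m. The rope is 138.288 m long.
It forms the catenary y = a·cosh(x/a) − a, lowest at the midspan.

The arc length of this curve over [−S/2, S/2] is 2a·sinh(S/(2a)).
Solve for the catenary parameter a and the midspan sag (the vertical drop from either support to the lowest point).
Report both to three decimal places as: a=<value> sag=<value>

a=214.715 sag=10.859

seed: a₀ = √(S³/(24(L−S))) = √(136.003³/(24·2.285)) = 214.177581
iter 1: u=0.317501  f(a)=+1.154e-02  f'(a)=-2.155e-02  a ← 214.177581 − (+1.154e-02/-2.155e-02) = 214.713222
iter 2: u=0.316708  f(a)=+4.345e-05  f'(a)=-2.139e-02  a ← 214.713222 − (+4.345e-05/-2.139e-02) = 214.715254
iter 3: u=0.316705  f(a)=+6.208e-10  f'(a)=-2.139e-02  a ← 214.715254 − (+6.208e-10/-2.139e-02) = 214.715254
iter 4: u=0.316705  f(a)=+0.000e+00  f'(a)=-2.139e-02  a ← 214.715254 − (+0.000e+00/-2.139e-02) = 214.715254
converged: |Δa| < 1e-12 after 4 iterations
sag = a·(cosh(S/(2a)) − 1) = 214.715254·(cosh(0.316705) − 1) = 10.858532
T_max/T_min = cosh(S/(2a)) = 1.050572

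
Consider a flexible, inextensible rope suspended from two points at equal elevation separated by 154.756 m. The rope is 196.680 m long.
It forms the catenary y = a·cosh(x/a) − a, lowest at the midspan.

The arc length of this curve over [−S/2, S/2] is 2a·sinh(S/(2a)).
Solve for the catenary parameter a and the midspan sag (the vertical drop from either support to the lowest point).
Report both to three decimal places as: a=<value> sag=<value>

a=63.019 sag=53.781

seed: a₀ = √(S³/(24(L−S))) = √(154.756³/(24·41.924)) = 60.692394
iter 1: u=1.274921  f(a)=+3.542e+00  f'(a)=-1.620e+00  a ← 60.692394 − (+3.542e+00/-1.620e+00) = 62.879526
iter 2: u=1.230575  f(a)=+2.005e-01  f'(a)=-1.441e+00  a ← 62.879526 − (+2.005e-01/-1.441e+00) = 63.018655
iter 3: u=1.227859  f(a)=+7.274e-04  f'(a)=-1.430e+00  a ← 63.018655 − (+7.274e-04/-1.430e+00) = 63.019163
iter 4: u=1.227849  f(a)=+9.653e-09  f'(a)=-1.430e+00  a ← 63.019163 − (+9.653e-09/-1.430e+00) = 63.019163
iter 5: u=1.227849  f(a)=-2.842e-14  f'(a)=-1.430e+00  a ← 63.019163 − (-2.842e-14/-1.430e+00) = 63.019163
converged: |Δa| < 1e-12 after 5 iterations
sag = a·(cosh(S/(2a)) − 1) = 63.019163·(cosh(1.227849) − 1) = 53.780539
T_max/T_min = cosh(S/(2a)) = 1.853400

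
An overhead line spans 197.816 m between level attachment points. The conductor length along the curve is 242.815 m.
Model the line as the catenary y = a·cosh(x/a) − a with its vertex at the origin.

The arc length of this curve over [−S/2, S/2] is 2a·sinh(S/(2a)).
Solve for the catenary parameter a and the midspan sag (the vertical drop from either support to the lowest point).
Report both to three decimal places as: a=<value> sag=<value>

seed: a₀ = √(S³/(24(L−S))) = √(197.816³/(24·44.999)) = 84.661327
iter 1: u=1.168278  f(a)=+3.173e+00  f'(a)=-1.215e+00  a ← 84.661327 − (+3.173e+00/-1.215e+00) = 87.271711
iter 2: u=1.133334  f(a)=+1.526e-01  f'(a)=-1.101e+00  a ← 87.271711 − (+1.526e-01/-1.101e+00) = 87.410356
iter 3: u=1.131536  f(a)=+3.929e-04  f'(a)=-1.095e+00  a ← 87.410356 − (+3.929e-04/-1.095e+00) = 87.410715
iter 4: u=1.131532  f(a)=+2.618e-09  f'(a)=-1.095e+00  a ← 87.410715 − (+2.618e-09/-1.095e+00) = 87.410715
iter 5: u=1.131532  f(a)=+2.842e-14  f'(a)=-1.095e+00  a ← 87.410715 − (+2.842e-14/-1.095e+00) = 87.410715
converged: |Δa| < 1e-12 after 5 iterations
sag = a·(cosh(S/(2a)) − 1) = 87.410715·(cosh(1.131532) − 1) = 62.190134
T_max/T_min = cosh(S/(2a)) = 1.711470

a=87.411 sag=62.190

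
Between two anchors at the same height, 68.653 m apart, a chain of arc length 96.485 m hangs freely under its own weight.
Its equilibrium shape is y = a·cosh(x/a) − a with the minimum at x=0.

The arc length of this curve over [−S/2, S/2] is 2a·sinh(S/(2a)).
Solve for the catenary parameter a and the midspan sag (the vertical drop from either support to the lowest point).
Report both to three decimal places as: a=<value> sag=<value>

a=23.240 sag=30.309

seed: a₀ = √(S³/(24(L−S))) = √(68.653³/(24·27.832)) = 22.009565
iter 1: u=1.559617  f(a)=+3.588e+00  f'(a)=-3.200e+00  a ← 22.009565 − (+3.588e+00/-3.200e+00) = 23.130674
iter 2: u=1.484025  f(a)=+2.924e-01  f'(a)=-2.698e+00  a ← 23.130674 − (+2.924e-01/-2.698e+00) = 23.239030
iter 3: u=1.477106  f(a)=+2.322e-03  f'(a)=-2.655e+00  a ← 23.239030 − (+2.322e-03/-2.655e+00) = 23.239904
iter 4: u=1.477050  f(a)=+1.490e-07  f'(a)=-2.655e+00  a ← 23.239904 − (+1.490e-07/-2.655e+00) = 23.239904
iter 5: u=1.477050  f(a)=+1.421e-14  f'(a)=-2.655e+00  a ← 23.239904 − (+1.421e-14/-2.655e+00) = 23.239904
converged: |Δa| < 1e-12 after 5 iterations
sag = a·(cosh(S/(2a)) − 1) = 23.239904·(cosh(1.477050) − 1) = 30.308503
T_max/T_min = cosh(S/(2a)) = 2.304158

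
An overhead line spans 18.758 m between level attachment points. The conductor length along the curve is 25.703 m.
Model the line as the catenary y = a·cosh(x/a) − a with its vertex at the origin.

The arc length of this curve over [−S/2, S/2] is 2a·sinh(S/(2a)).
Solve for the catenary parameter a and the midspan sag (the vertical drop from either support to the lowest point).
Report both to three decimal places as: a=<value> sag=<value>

a=6.616 sag=7.838

seed: a₀ = √(S³/(24(L−S))) = √(18.758³/(24·6.945)) = 6.292715
iter 1: u=1.490454  f(a)=+8.135e-01  f'(a)=-2.738e+00  a ← 6.292715 − (+8.135e-01/-2.738e+00) = 6.589802
iter 2: u=1.423260  f(a)=+6.116e-02  f'(a)=-2.341e+00  a ← 6.589802 − (+6.116e-02/-2.341e+00) = 6.615930
iter 3: u=1.417639  f(a)=+4.078e-04  f'(a)=-2.310e+00  a ← 6.615930 − (+4.078e-04/-2.310e+00) = 6.616107
iter 4: u=1.417601  f(a)=+1.839e-08  f'(a)=-2.309e+00  a ← 6.616107 − (+1.839e-08/-2.309e+00) = 6.616107
iter 5: u=1.417601  f(a)=+3.553e-15  f'(a)=-2.309e+00  a ← 6.616107 − (+3.553e-15/-2.309e+00) = 6.616107
converged: |Δa| < 1e-12 after 5 iterations
sag = a·(cosh(S/(2a)) − 1) = 6.616107·(cosh(1.417601) − 1) = 7.838440
T_max/T_min = cosh(S/(2a)) = 2.184751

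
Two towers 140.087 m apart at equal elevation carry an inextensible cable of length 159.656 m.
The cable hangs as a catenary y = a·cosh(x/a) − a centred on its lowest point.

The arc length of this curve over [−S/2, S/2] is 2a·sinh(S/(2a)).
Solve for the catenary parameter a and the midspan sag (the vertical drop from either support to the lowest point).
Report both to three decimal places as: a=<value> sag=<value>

seed: a₀ = √(S³/(24(L−S))) = √(140.087³/(24·19.569)) = 76.507994
iter 1: u=0.915506  f(a)=+8.366e-01  f'(a)=-5.557e-01  a ← 76.507994 − (+8.366e-01/-5.557e-01) = 78.013474
iter 2: u=0.897838  f(a)=+2.533e-02  f'(a)=-5.225e-01  a ← 78.013474 − (+2.533e-02/-5.225e-01) = 78.061954
iter 3: u=0.897281  f(a)=+2.483e-05  f'(a)=-5.215e-01  a ← 78.061954 − (+2.483e-05/-5.215e-01) = 78.062001
iter 4: u=0.897280  f(a)=+2.390e-11  f'(a)=-5.215e-01  a ← 78.062001 − (+2.390e-11/-5.215e-01) = 78.062001
converged: |Δa| < 1e-12 after 4 iterations
sag = a·(cosh(S/(2a)) − 1) = 78.062001·(cosh(0.897280) − 1) = 33.590073
T_max/T_min = cosh(S/(2a)) = 1.430300

a=78.062 sag=33.590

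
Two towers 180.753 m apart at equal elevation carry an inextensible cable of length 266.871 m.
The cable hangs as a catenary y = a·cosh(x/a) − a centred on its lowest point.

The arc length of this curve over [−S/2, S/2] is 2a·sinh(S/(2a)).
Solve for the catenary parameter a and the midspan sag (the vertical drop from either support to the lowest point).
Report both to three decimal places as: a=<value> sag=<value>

a=56.920 sag=88.149

seed: a₀ = √(S³/(24(L−S))) = √(180.753³/(24·86.118)) = 53.453443
iter 1: u=1.690752  f(a)=+1.318e+01  f'(a)=-4.242e+00  a ← 53.453443 − (+1.318e+01/-4.242e+00) = 56.560361
iter 2: u=1.597877  f(a)=+1.237e+00  f'(a)=-3.481e+00  a ← 56.560361 − (+1.237e+00/-3.481e+00) = 56.915633
iter 3: u=1.587903  f(a)=+1.337e-02  f'(a)=-3.406e+00  a ← 56.915633 − (+1.337e-02/-3.406e+00) = 56.919560
iter 4: u=1.587793  f(a)=+1.601e-06  f'(a)=-3.405e+00  a ← 56.919560 − (+1.601e-06/-3.405e+00) = 56.919560
iter 5: u=1.587793  f(a)=+5.684e-14  f'(a)=-3.405e+00  a ← 56.919560 − (+5.684e-14/-3.405e+00) = 56.919560
converged: |Δa| < 1e-12 after 5 iterations
sag = a·(cosh(S/(2a)) − 1) = 56.919560·(cosh(1.587793) − 1) = 88.148938
T_max/T_min = cosh(S/(2a)) = 2.548658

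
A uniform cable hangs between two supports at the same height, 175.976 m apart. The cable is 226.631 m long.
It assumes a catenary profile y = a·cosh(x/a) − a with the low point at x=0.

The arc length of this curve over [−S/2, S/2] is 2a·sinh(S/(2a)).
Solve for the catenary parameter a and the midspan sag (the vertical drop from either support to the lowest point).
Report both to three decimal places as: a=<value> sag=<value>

a=69.670 sag=63.350

seed: a₀ = √(S³/(24(L−S))) = √(175.976³/(24·50.655)) = 66.951973
iter 1: u=1.314196  f(a)=+4.559e+00  f'(a)=-1.791e+00  a ← 66.951973 − (+4.559e+00/-1.791e+00) = 69.497026
iter 2: u=1.266069  f(a)=+2.728e-01  f'(a)=-1.583e+00  a ← 69.497026 − (+2.728e-01/-1.583e+00) = 69.669415
iter 3: u=1.262936  f(a)=+1.115e-03  f'(a)=-1.570e+00  a ← 69.669415 − (+1.115e-03/-1.570e+00) = 69.670125
iter 4: u=1.262923  f(a)=+1.878e-08  f'(a)=-1.570e+00  a ← 69.670125 − (+1.878e-08/-1.570e+00) = 69.670125
iter 5: u=1.262923  f(a)=+0.000e+00  f'(a)=-1.570e+00  a ← 69.670125 − (+0.000e+00/-1.570e+00) = 69.670125
converged: |Δa| < 1e-12 after 5 iterations
sag = a·(cosh(S/(2a)) − 1) = 69.670125·(cosh(1.262923) − 1) = 63.349907
T_max/T_min = cosh(S/(2a)) = 1.909284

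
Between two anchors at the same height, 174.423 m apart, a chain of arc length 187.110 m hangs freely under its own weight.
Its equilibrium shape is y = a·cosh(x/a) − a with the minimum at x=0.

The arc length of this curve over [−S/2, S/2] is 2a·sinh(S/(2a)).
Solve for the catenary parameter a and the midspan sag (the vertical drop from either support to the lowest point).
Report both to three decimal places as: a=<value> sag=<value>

a=133.431 sag=29.530

seed: a₀ = √(S³/(24(L−S))) = √(174.423³/(24·12.687)) = 132.014166
iter 1: u=0.660622  f(a)=+2.797e-01  f'(a)=-2.007e-01  a ← 132.014166 − (+2.797e-01/-2.007e-01) = 133.407794
iter 2: u=0.653721  f(a)=+4.491e-03  f'(a)=-1.943e-01  a ← 133.407794 − (+4.491e-03/-1.943e-01) = 133.430907
iter 3: u=0.653608  f(a)=+1.200e-06  f'(a)=-1.942e-01  a ← 133.430907 − (+1.200e-06/-1.942e-01) = 133.430913
iter 4: u=0.653608  f(a)=+1.137e-13  f'(a)=-1.942e-01  a ← 133.430913 − (+1.137e-13/-1.942e-01) = 133.430913
converged: |Δa| < 1e-12 after 4 iterations
sag = a·(cosh(S/(2a)) − 1) = 133.430913·(cosh(0.653608) − 1) = 29.530268
T_max/T_min = cosh(S/(2a)) = 1.221315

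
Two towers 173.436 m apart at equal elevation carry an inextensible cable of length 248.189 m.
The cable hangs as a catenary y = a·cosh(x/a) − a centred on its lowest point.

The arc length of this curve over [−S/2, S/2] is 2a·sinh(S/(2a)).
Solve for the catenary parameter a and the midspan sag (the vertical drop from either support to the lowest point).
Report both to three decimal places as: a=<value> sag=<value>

seed: a₀ = √(S³/(24(L−S))) = √(173.436³/(24·74.753)) = 53.924849
iter 1: u=1.608127  f(a)=+1.028e+01  f'(a)=-3.559e+00  a ← 53.924849 − (+1.028e+01/-3.559e+00) = 56.814141
iter 2: u=1.526345  f(a)=+8.843e-01  f'(a)=-2.971e+00  a ← 56.814141 − (+8.843e-01/-2.971e+00) = 57.111781
iter 3: u=1.518391  f(a)=+7.898e-03  f'(a)=-2.918e+00  a ← 57.111781 − (+7.898e-03/-2.918e+00) = 57.114488
iter 4: u=1.518319  f(a)=+6.426e-07  f'(a)=-2.918e+00  a ← 57.114488 − (+6.426e-07/-2.918e+00) = 57.114488
iter 5: u=1.518319  f(a)=+0.000e+00  f'(a)=-2.918e+00  a ← 57.114488 − (+0.000e+00/-2.918e+00) = 57.114488
converged: |Δa| < 1e-12 after 5 iterations
sag = a·(cosh(S/(2a)) − 1) = 57.114488·(cosh(1.518319) − 1) = 79.492648
T_max/T_min = cosh(S/(2a)) = 2.391812

a=57.114 sag=79.493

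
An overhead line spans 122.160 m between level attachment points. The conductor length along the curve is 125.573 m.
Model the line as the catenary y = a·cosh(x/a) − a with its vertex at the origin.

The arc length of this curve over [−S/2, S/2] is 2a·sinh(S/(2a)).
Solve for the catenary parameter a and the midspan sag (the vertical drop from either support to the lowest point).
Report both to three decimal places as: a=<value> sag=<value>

seed: a₀ = √(S³/(24(L−S))) = √(122.160³/(24·3.413)) = 149.183149
iter 1: u=0.409430  f(a)=+2.872e-02  f'(a)=-4.653e-02  a ← 149.183149 − (+2.872e-02/-4.653e-02) = 149.800440
iter 2: u=0.407742  f(a)=+1.792e-04  f'(a)=-4.595e-02  a ← 149.800440 − (+1.792e-04/-4.595e-02) = 149.804341
iter 3: u=0.407732  f(a)=+7.078e-09  f'(a)=-4.594e-02  a ← 149.804341 − (+7.078e-09/-4.594e-02) = 149.804341
iter 4: u=0.407732  f(a)=+1.421e-14  f'(a)=-4.594e-02  a ← 149.804341 − (+1.421e-14/-4.594e-02) = 149.804341
converged: |Δa| < 1e-12 after 4 iterations
sag = a·(cosh(S/(2a)) − 1) = 149.804341·(cosh(0.407732) − 1) = 12.625598
T_max/T_min = cosh(S/(2a)) = 1.084281

a=149.804 sag=12.626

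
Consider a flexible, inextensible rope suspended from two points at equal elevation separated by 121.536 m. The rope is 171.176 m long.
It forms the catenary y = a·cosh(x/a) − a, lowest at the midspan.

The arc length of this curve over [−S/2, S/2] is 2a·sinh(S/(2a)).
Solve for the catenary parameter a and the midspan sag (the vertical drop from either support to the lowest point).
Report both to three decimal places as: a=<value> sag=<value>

a=41.003 sag=53.900

seed: a₀ = √(S³/(24(L−S))) = √(121.536³/(24·49.640)) = 38.818245
iter 1: u=1.565449  f(a)=+6.450e+00  f'(a)=-3.242e+00  a ← 38.818245 − (+6.450e+00/-3.242e+00) = 40.807832
iter 2: u=1.489126  f(a)=+5.290e-01  f'(a)=-2.730e+00  a ← 40.807832 − (+5.290e-01/-2.730e+00) = 41.001627
iter 3: u=1.482088  f(a)=+4.262e-03  f'(a)=-2.686e+00  a ← 41.001627 − (+4.262e-03/-2.686e+00) = 41.003214
iter 4: u=1.482030  f(a)=+2.816e-07  f'(a)=-2.686e+00  a ← 41.003214 − (+2.816e-07/-2.686e+00) = 41.003214
iter 5: u=1.482030  f(a)=-5.684e-14  f'(a)=-2.686e+00  a ← 41.003214 − (-5.684e-14/-2.686e+00) = 41.003214
converged: |Δa| < 1e-12 after 5 iterations
sag = a·(cosh(S/(2a)) − 1) = 41.003214·(cosh(1.482030) − 1) = 53.899733
T_max/T_min = cosh(S/(2a)) = 2.314525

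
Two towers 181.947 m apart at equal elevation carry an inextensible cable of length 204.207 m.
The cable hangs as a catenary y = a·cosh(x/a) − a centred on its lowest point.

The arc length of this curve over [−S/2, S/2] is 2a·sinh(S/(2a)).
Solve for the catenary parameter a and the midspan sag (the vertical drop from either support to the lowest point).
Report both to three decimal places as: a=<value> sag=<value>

seed: a₀ = √(S³/(24(L−S))) = √(181.947³/(24·22.260)) = 106.181571
iter 1: u=0.856773  f(a)=+8.314e-01  f'(a)=-4.509e-01  a ← 106.181571 − (+8.314e-01/-4.509e-01) = 108.025608
iter 2: u=0.842148  f(a)=+2.215e-02  f'(a)=-4.271e-01  a ← 108.025608 − (+2.215e-02/-4.271e-01) = 108.077473
iter 3: u=0.841743  f(a)=+1.668e-05  f'(a)=-4.265e-01  a ← 108.077473 − (+1.668e-05/-4.265e-01) = 108.077513
iter 4: u=0.841743  f(a)=+9.493e-12  f'(a)=-4.265e-01  a ← 108.077513 − (+9.493e-12/-4.265e-01) = 108.077513
converged: |Δa| < 1e-12 after 4 iterations
sag = a·(cosh(S/(2a)) − 1) = 108.077513·(cosh(0.841743) − 1) = 40.602928
T_max/T_min = cosh(S/(2a)) = 1.375683

a=108.078 sag=40.603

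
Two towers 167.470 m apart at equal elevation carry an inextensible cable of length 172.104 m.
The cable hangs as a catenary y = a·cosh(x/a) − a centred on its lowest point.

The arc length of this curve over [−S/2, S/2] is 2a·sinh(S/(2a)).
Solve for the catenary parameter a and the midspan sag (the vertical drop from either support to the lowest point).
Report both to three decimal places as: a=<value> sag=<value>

seed: a₀ = √(S³/(24(L−S))) = √(167.470³/(24·4.634)) = 205.504764
iter 1: u=0.407460  f(a)=+3.862e-02  f'(a)=-4.585e-02  a ← 205.504764 − (+3.862e-02/-4.585e-02) = 206.347044
iter 2: u=0.405797  f(a)=+2.387e-04  f'(a)=-4.529e-02  a ← 206.347044 − (+2.387e-04/-4.529e-02) = 206.352315
iter 3: u=0.405787  f(a)=+9.247e-09  f'(a)=-4.528e-02  a ← 206.352315 − (+9.247e-09/-4.528e-02) = 206.352315
iter 4: u=0.405787  f(a)=+0.000e+00  f'(a)=-4.528e-02  a ← 206.352315 − (+0.000e+00/-4.528e-02) = 206.352315
converged: |Δa| < 1e-12 after 4 iterations
sag = a·(cosh(S/(2a)) − 1) = 206.352315·(cosh(0.405787) − 1) = 17.223678
T_max/T_min = cosh(S/(2a)) = 1.083467

a=206.352 sag=17.224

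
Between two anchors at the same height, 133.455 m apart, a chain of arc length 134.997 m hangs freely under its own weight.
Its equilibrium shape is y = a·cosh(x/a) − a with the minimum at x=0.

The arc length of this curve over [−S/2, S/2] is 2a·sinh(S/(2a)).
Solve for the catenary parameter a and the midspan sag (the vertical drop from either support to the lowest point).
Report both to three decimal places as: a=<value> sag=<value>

seed: a₀ = √(S³/(24(L−S))) = √(133.455³/(24·1.542)) = 253.427924
iter 1: u=0.263300  f(a)=+5.354e-03  f'(a)=-1.225e-02  a ← 253.427924 − (+5.354e-03/-1.225e-02) = 253.864847
iter 2: u=0.262847  f(a)=+1.388e-05  f'(a)=-1.219e-02  a ← 253.864847 − (+1.388e-05/-1.219e-02) = 253.865985
iter 3: u=0.262845  f(a)=+9.376e-11  f'(a)=-1.219e-02  a ← 253.865985 − (+9.376e-11/-1.219e-02) = 253.865985
iter 4: u=0.262845  f(a)=-2.842e-14  f'(a)=-1.219e-02  a ← 253.865985 − (-2.842e-14/-1.219e-02) = 253.865985
converged: |Δa| < 1e-12 after 4 iterations
sag = a·(cosh(S/(2a)) − 1) = 253.865985·(cosh(0.262845) − 1) = 8.820113
T_max/T_min = cosh(S/(2a)) = 1.034743

a=253.866 sag=8.820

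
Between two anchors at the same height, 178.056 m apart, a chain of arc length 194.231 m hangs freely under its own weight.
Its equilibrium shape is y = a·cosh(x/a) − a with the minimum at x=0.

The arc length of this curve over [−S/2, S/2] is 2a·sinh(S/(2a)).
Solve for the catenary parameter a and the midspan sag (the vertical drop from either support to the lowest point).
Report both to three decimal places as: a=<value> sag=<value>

seed: a₀ = √(S³/(24(L−S))) = √(178.056³/(24·16.175)) = 120.588850
iter 1: u=0.738277  f(a)=+4.466e-01  f'(a)=-2.832e-01  a ← 120.588850 − (+4.466e-01/-2.832e-01) = 122.165874
iter 2: u=0.728747  f(a)=+8.911e-03  f'(a)=-2.720e-01  a ← 122.165874 − (+8.911e-03/-2.720e-01) = 122.198639
iter 3: u=0.728551  f(a)=+3.709e-06  f'(a)=-2.717e-01  a ← 122.198639 − (+3.709e-06/-2.717e-01) = 122.198653
iter 4: u=0.728551  f(a)=+6.253e-13  f'(a)=-2.717e-01  a ← 122.198653 − (+6.253e-13/-2.717e-01) = 122.198653
converged: |Δa| < 1e-12 after 4 iterations
sag = a·(cosh(S/(2a)) − 1) = 122.198653·(cosh(0.728551) − 1) = 33.890844
T_max/T_min = cosh(S/(2a)) = 1.277342

a=122.199 sag=33.891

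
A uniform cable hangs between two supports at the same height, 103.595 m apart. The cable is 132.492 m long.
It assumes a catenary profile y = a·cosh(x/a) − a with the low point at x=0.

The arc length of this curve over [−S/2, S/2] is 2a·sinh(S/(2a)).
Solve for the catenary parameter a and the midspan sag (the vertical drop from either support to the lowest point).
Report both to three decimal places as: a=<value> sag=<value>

seed: a₀ = √(S³/(24(L−S))) = √(103.595³/(24·28.897)) = 40.038352
iter 1: u=1.293697  f(a)=+2.517e+00  f'(a)=-1.700e+00  a ← 40.038352 − (+2.517e+00/-1.700e+00) = 41.518875
iter 2: u=1.247565  f(a)=+1.463e-01  f'(a)=-1.507e+00  a ← 41.518875 − (+1.463e-01/-1.507e+00) = 41.615946
iter 3: u=1.244655  f(a)=+5.623e-04  f'(a)=-1.496e+00  a ← 41.615946 − (+5.623e-04/-1.496e+00) = 41.616322
iter 4: u=1.244644  f(a)=+8.372e-09  f'(a)=-1.496e+00  a ← 41.616322 − (+8.372e-09/-1.496e+00) = 41.616322
iter 5: u=1.244644  f(a)=-2.842e-14  f'(a)=-1.496e+00  a ← 41.616322 − (-2.842e-14/-1.496e+00) = 41.616322
converged: |Δa| < 1e-12 after 5 iterations
sag = a·(cosh(S/(2a)) − 1) = 41.616322·(cosh(1.244644) − 1) = 36.616988
T_max/T_min = cosh(S/(2a)) = 1.879871

a=41.616 sag=36.617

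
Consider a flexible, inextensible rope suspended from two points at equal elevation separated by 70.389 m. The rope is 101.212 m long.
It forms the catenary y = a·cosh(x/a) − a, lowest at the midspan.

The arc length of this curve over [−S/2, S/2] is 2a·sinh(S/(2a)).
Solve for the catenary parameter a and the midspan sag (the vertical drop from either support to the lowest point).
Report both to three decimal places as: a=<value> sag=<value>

a=23.016 sag=32.578

seed: a₀ = √(S³/(24(L−S))) = √(70.389³/(24·30.823)) = 21.712714
iter 1: u=1.620917  f(a)=+4.312e+00  f'(a)=-3.659e+00  a ← 21.712714 − (+4.312e+00/-3.659e+00) = 22.891283
iter 2: u=1.537463  f(a)=+3.760e-01  f'(a)=-3.046e+00  a ← 22.891283 − (+3.760e-01/-3.046e+00) = 23.014713
iter 3: u=1.529217  f(a)=+3.462e-03  f'(a)=-2.990e+00  a ← 23.014713 − (+3.462e-03/-2.990e+00) = 23.015871
iter 4: u=1.529141  f(a)=+2.994e-07  f'(a)=-2.990e+00  a ← 23.015871 − (+2.994e-07/-2.990e+00) = 23.015871
iter 5: u=1.529140  f(a)=+2.842e-14  f'(a)=-2.990e+00  a ← 23.015871 − (+2.842e-14/-2.990e+00) = 23.015871
converged: |Δa| < 1e-12 after 5 iterations
sag = a·(cosh(S/(2a)) − 1) = 23.015871·(cosh(1.529140) − 1) = 32.578172
T_max/T_min = cosh(S/(2a)) = 2.415466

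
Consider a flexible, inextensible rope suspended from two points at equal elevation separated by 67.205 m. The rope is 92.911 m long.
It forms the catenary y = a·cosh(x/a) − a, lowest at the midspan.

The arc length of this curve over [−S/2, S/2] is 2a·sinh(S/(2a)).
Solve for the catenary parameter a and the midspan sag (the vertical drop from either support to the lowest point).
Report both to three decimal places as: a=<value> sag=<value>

a=23.356 sag=28.640

seed: a₀ = √(S³/(24(L−S))) = √(67.205³/(24·25.706)) = 22.180917
iter 1: u=1.514928  f(a)=+3.116e+00  f'(a)=-2.895e+00  a ← 22.180917 − (+3.116e+00/-2.895e+00) = 23.257215
iter 2: u=1.444820  f(a)=+2.412e-01  f'(a)=-2.463e+00  a ← 23.257215 − (+2.412e-01/-2.463e+00) = 23.355135
iter 3: u=1.438763  f(a)=+1.712e-03  f'(a)=-2.428e+00  a ← 23.355135 − (+1.712e-03/-2.428e+00) = 23.355840
iter 4: u=1.438719  f(a)=+8.768e-08  f'(a)=-2.428e+00  a ← 23.355840 − (+8.768e-08/-2.428e+00) = 23.355840
iter 5: u=1.438719  f(a)=+1.421e-14  f'(a)=-2.428e+00  a ← 23.355840 − (+1.421e-14/-2.428e+00) = 23.355840
converged: |Δa| < 1e-12 after 5 iterations
sag = a·(cosh(S/(2a)) − 1) = 23.355840·(cosh(1.438719) − 1) = 28.640398
T_max/T_min = cosh(S/(2a)) = 2.226263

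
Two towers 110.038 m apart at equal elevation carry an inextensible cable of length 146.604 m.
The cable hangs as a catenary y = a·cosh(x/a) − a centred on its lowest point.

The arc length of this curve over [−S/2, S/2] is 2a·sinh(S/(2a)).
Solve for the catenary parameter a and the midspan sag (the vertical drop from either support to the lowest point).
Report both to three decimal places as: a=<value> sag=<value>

seed: a₀ = √(S³/(24(L−S))) = √(110.038³/(24·36.566)) = 38.964552
iter 1: u=1.412027  f(a)=+3.823e+00  f'(a)=-2.279e+00  a ← 38.964552 − (+3.823e+00/-2.279e+00) = 40.642323
iter 2: u=1.353737  f(a)=+2.608e-01  f'(a)=-1.978e+00  a ← 40.642323 − (+2.608e-01/-1.978e+00) = 40.774207
iter 3: u=1.349358  f(a)=+1.410e-03  f'(a)=-1.956e+00  a ← 40.774207 − (+1.410e-03/-1.956e+00) = 40.774927
iter 4: u=1.349334  f(a)=+4.171e-08  f'(a)=-1.956e+00  a ← 40.774927 − (+4.171e-08/-1.956e+00) = 40.774927
iter 5: u=1.349334  f(a)=+0.000e+00  f'(a)=-1.956e+00  a ← 40.774927 − (+0.000e+00/-1.956e+00) = 40.774927
converged: |Δa| < 1e-12 after 5 iterations
sag = a·(cosh(S/(2a)) − 1) = 40.774927·(cosh(1.349334) − 1) = 43.104617
T_max/T_min = cosh(S/(2a)) = 2.057135

a=40.775 sag=43.105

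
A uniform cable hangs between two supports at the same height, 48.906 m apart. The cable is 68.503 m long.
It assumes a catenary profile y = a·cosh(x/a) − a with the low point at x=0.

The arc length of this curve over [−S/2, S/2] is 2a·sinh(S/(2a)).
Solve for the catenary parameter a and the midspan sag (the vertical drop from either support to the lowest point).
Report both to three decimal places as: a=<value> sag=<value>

a=16.643 sag=21.438

seed: a₀ = √(S³/(24(L−S))) = √(48.906³/(24·19.597)) = 15.770403
iter 1: u=1.550563  f(a)=+2.495e+00  f'(a)=-3.136e+00  a ← 15.770403 − (+2.495e+00/-3.136e+00) = 16.565966
iter 2: u=1.476099  f(a)=+2.012e-01  f'(a)=-2.649e+00  a ← 16.565966 − (+2.012e-01/-2.649e+00) = 16.641932
iter 3: u=1.469361  f(a)=+1.563e-03  f'(a)=-2.608e+00  a ← 16.641932 − (+1.563e-03/-2.608e+00) = 16.642531
iter 4: u=1.469308  f(a)=+9.587e-08  f'(a)=-2.608e+00  a ← 16.642531 − (+9.587e-08/-2.608e+00) = 16.642531
iter 5: u=1.469308  f(a)=+0.000e+00  f'(a)=-2.608e+00  a ← 16.642531 − (+0.000e+00/-2.608e+00) = 16.642531
converged: |Δa| < 1e-12 after 5 iterations
sag = a·(cosh(S/(2a)) − 1) = 16.642531·(cosh(1.469308) − 1) = 21.438161
T_max/T_min = cosh(S/(2a)) = 2.288155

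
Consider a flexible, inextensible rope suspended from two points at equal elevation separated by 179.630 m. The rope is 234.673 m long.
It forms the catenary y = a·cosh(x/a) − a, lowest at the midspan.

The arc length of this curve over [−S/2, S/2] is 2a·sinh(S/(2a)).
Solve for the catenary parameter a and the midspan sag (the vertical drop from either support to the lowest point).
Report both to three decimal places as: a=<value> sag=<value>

a=69.091 sag=67.076

seed: a₀ = √(S³/(24(L−S))) = √(179.630³/(24·55.043)) = 66.238675
iter 1: u=1.355930  f(a)=+5.287e+00  f'(a)=-1.988e+00  a ← 66.238675 − (+5.287e+00/-1.988e+00) = 68.897860
iter 2: u=1.303596  f(a)=+3.351e-01  f'(a)=-1.744e+00  a ← 68.897860 − (+3.351e-01/-1.744e+00) = 69.090032
iter 3: u=1.299970  f(a)=+1.547e-03  f'(a)=-1.727e+00  a ← 69.090032 − (+1.547e-03/-1.727e+00) = 69.090927
iter 4: u=1.299954  f(a)=+3.331e-08  f'(a)=-1.727e+00  a ← 69.090927 − (+3.331e-08/-1.727e+00) = 69.090927
iter 5: u=1.299954  f(a)=-5.684e-14  f'(a)=-1.727e+00  a ← 69.090927 − (-5.684e-14/-1.727e+00) = 69.090927
converged: |Δa| < 1e-12 after 5 iterations
sag = a·(cosh(S/(2a)) − 1) = 69.090927·(cosh(1.299954) − 1) = 67.075921
T_max/T_min = cosh(S/(2a)) = 1.970835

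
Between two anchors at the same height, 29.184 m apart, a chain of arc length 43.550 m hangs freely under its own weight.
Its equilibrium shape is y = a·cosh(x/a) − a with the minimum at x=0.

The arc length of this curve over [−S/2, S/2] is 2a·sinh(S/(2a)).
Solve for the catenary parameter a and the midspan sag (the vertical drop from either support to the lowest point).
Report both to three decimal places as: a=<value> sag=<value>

seed: a₀ = √(S³/(24(L−S))) = √(29.184³/(24·14.366)) = 8.490703
iter 1: u=1.718586  f(a)=+2.277e+00  f'(a)=-4.495e+00  a ← 8.490703 − (+2.277e+00/-4.495e+00) = 8.997291
iter 2: u=1.621821  f(a)=+2.197e-01  f'(a)=-3.666e+00  a ← 8.997291 − (+2.197e-01/-3.666e+00) = 9.057224
iter 3: u=1.611090  f(a)=+2.528e-03  f'(a)=-3.582e+00  a ← 9.057224 − (+2.528e-03/-3.582e+00) = 9.057930
iter 4: u=1.610964  f(a)=+3.430e-07  f'(a)=-3.581e+00  a ← 9.057930 − (+3.430e-07/-3.581e+00) = 9.057930
iter 5: u=1.610964  f(a)=+2.132e-14  f'(a)=-3.581e+00  a ← 9.057930 − (+2.132e-14/-3.581e+00) = 9.057930
converged: |Δa| < 1e-12 after 5 iterations
sag = a·(cosh(S/(2a)) − 1) = 9.057930·(cosh(1.610964) − 1) = 14.525893
T_max/T_min = cosh(S/(2a)) = 2.603666

a=9.058 sag=14.526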